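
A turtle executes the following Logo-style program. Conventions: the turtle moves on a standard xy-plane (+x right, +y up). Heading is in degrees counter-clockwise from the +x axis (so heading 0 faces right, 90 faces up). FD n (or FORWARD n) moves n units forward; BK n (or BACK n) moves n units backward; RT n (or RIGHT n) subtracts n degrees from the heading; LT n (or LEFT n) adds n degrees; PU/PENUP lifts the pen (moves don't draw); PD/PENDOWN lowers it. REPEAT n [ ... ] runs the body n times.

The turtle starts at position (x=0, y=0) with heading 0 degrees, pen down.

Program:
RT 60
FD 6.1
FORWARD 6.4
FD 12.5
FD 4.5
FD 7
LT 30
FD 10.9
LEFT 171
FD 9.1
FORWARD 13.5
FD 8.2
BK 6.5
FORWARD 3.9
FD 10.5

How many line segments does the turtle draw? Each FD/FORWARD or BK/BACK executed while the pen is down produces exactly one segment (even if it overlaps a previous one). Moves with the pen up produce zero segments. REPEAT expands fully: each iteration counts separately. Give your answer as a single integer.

Answer: 12

Derivation:
Executing turtle program step by step:
Start: pos=(0,0), heading=0, pen down
RT 60: heading 0 -> 300
FD 6.1: (0,0) -> (3.05,-5.283) [heading=300, draw]
FD 6.4: (3.05,-5.283) -> (6.25,-10.825) [heading=300, draw]
FD 12.5: (6.25,-10.825) -> (12.5,-21.651) [heading=300, draw]
FD 4.5: (12.5,-21.651) -> (14.75,-25.548) [heading=300, draw]
FD 7: (14.75,-25.548) -> (18.25,-31.61) [heading=300, draw]
LT 30: heading 300 -> 330
FD 10.9: (18.25,-31.61) -> (27.69,-37.06) [heading=330, draw]
LT 171: heading 330 -> 141
FD 9.1: (27.69,-37.06) -> (20.618,-31.333) [heading=141, draw]
FD 13.5: (20.618,-31.333) -> (10.126,-22.837) [heading=141, draw]
FD 8.2: (10.126,-22.837) -> (3.754,-17.677) [heading=141, draw]
BK 6.5: (3.754,-17.677) -> (8.805,-21.767) [heading=141, draw]
FD 3.9: (8.805,-21.767) -> (5.774,-19.313) [heading=141, draw]
FD 10.5: (5.774,-19.313) -> (-2.386,-12.705) [heading=141, draw]
Final: pos=(-2.386,-12.705), heading=141, 12 segment(s) drawn
Segments drawn: 12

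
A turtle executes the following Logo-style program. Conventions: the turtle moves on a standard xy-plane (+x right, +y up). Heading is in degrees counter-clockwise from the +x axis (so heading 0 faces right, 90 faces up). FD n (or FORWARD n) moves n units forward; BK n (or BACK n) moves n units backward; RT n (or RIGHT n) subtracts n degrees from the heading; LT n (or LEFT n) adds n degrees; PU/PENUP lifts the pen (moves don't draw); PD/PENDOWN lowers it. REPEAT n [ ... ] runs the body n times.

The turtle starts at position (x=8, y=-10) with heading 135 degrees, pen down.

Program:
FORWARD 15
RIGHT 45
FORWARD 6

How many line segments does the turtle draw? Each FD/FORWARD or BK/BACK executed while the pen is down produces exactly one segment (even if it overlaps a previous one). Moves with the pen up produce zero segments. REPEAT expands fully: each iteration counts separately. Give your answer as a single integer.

Answer: 2

Derivation:
Executing turtle program step by step:
Start: pos=(8,-10), heading=135, pen down
FD 15: (8,-10) -> (-2.607,0.607) [heading=135, draw]
RT 45: heading 135 -> 90
FD 6: (-2.607,0.607) -> (-2.607,6.607) [heading=90, draw]
Final: pos=(-2.607,6.607), heading=90, 2 segment(s) drawn
Segments drawn: 2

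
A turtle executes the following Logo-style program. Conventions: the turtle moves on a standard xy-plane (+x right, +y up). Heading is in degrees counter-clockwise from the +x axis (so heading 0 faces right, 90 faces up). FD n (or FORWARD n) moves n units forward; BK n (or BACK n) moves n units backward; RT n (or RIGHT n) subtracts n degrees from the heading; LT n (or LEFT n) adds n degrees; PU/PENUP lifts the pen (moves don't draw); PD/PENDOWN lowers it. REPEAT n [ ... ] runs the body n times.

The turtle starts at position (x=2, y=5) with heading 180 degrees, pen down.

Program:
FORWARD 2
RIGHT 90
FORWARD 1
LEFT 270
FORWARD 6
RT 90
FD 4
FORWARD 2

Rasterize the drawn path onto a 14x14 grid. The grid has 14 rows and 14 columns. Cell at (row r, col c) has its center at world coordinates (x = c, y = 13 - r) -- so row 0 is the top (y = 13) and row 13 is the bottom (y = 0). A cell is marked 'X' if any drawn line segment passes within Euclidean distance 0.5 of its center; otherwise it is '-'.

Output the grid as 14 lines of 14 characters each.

Answer: --------------
--------------
--------------
--------------
--------------
--------------
--------------
XXXXXXX-------
XXX---X-------
------X-------
------X-------
------X-------
------X-------
------X-------

Derivation:
Segment 0: (2,5) -> (0,5)
Segment 1: (0,5) -> (0,6)
Segment 2: (0,6) -> (6,6)
Segment 3: (6,6) -> (6,2)
Segment 4: (6,2) -> (6,-0)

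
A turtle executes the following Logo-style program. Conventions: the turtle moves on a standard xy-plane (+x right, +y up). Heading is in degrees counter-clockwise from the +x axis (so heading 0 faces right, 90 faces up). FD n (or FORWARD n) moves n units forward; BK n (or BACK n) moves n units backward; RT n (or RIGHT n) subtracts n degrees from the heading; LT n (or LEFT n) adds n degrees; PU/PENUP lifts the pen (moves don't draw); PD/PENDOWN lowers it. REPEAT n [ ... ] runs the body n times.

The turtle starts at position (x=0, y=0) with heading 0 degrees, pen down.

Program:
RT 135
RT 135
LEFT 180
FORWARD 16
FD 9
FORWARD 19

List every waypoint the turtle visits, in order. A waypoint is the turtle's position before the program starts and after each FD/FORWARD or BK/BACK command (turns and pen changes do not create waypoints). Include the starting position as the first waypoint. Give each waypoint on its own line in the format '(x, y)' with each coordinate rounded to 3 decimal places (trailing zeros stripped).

Executing turtle program step by step:
Start: pos=(0,0), heading=0, pen down
RT 135: heading 0 -> 225
RT 135: heading 225 -> 90
LT 180: heading 90 -> 270
FD 16: (0,0) -> (0,-16) [heading=270, draw]
FD 9: (0,-16) -> (0,-25) [heading=270, draw]
FD 19: (0,-25) -> (0,-44) [heading=270, draw]
Final: pos=(0,-44), heading=270, 3 segment(s) drawn
Waypoints (4 total):
(0, 0)
(0, -16)
(0, -25)
(0, -44)

Answer: (0, 0)
(0, -16)
(0, -25)
(0, -44)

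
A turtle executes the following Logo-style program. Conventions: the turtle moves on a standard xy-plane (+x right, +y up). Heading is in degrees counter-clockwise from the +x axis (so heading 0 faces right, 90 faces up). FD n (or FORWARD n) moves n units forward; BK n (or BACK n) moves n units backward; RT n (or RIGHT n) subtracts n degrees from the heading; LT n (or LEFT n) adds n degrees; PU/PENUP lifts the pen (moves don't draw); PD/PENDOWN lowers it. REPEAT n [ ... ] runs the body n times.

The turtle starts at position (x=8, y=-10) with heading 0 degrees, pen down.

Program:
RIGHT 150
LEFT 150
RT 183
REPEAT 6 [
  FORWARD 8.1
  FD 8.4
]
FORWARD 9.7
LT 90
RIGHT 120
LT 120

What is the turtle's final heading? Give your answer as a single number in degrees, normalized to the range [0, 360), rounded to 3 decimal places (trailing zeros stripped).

Answer: 267

Derivation:
Executing turtle program step by step:
Start: pos=(8,-10), heading=0, pen down
RT 150: heading 0 -> 210
LT 150: heading 210 -> 0
RT 183: heading 0 -> 177
REPEAT 6 [
  -- iteration 1/6 --
  FD 8.1: (8,-10) -> (-0.089,-9.576) [heading=177, draw]
  FD 8.4: (-0.089,-9.576) -> (-8.477,-9.136) [heading=177, draw]
  -- iteration 2/6 --
  FD 8.1: (-8.477,-9.136) -> (-16.566,-8.713) [heading=177, draw]
  FD 8.4: (-16.566,-8.713) -> (-24.955,-8.273) [heading=177, draw]
  -- iteration 3/6 --
  FD 8.1: (-24.955,-8.273) -> (-33.044,-7.849) [heading=177, draw]
  FD 8.4: (-33.044,-7.849) -> (-41.432,-7.409) [heading=177, draw]
  -- iteration 4/6 --
  FD 8.1: (-41.432,-7.409) -> (-49.521,-6.985) [heading=177, draw]
  FD 8.4: (-49.521,-6.985) -> (-57.91,-6.546) [heading=177, draw]
  -- iteration 5/6 --
  FD 8.1: (-57.91,-6.546) -> (-65.998,-6.122) [heading=177, draw]
  FD 8.4: (-65.998,-6.122) -> (-74.387,-5.682) [heading=177, draw]
  -- iteration 6/6 --
  FD 8.1: (-74.387,-5.682) -> (-82.476,-5.258) [heading=177, draw]
  FD 8.4: (-82.476,-5.258) -> (-90.864,-4.819) [heading=177, draw]
]
FD 9.7: (-90.864,-4.819) -> (-100.551,-4.311) [heading=177, draw]
LT 90: heading 177 -> 267
RT 120: heading 267 -> 147
LT 120: heading 147 -> 267
Final: pos=(-100.551,-4.311), heading=267, 13 segment(s) drawn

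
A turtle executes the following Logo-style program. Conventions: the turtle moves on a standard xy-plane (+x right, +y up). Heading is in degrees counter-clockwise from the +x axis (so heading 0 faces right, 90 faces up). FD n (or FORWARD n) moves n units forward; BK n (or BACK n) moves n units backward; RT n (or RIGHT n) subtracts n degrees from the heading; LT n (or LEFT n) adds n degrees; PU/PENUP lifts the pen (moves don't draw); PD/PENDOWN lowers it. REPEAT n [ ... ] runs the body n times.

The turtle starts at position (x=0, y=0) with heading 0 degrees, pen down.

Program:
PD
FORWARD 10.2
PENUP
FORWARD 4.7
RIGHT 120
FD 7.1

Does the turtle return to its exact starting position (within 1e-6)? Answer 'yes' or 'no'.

Answer: no

Derivation:
Executing turtle program step by step:
Start: pos=(0,0), heading=0, pen down
PD: pen down
FD 10.2: (0,0) -> (10.2,0) [heading=0, draw]
PU: pen up
FD 4.7: (10.2,0) -> (14.9,0) [heading=0, move]
RT 120: heading 0 -> 240
FD 7.1: (14.9,0) -> (11.35,-6.149) [heading=240, move]
Final: pos=(11.35,-6.149), heading=240, 1 segment(s) drawn

Start position: (0, 0)
Final position: (11.35, -6.149)
Distance = 12.909; >= 1e-6 -> NOT closed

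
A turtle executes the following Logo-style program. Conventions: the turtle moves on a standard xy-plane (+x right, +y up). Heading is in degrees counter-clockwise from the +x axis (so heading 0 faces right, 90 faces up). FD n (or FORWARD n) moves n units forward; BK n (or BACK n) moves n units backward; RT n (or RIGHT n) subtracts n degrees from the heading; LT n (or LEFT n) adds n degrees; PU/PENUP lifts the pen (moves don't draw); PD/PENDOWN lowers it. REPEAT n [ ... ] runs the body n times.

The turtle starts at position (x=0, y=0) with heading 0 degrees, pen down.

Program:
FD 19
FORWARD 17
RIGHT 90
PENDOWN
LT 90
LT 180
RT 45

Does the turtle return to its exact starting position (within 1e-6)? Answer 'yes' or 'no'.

Answer: no

Derivation:
Executing turtle program step by step:
Start: pos=(0,0), heading=0, pen down
FD 19: (0,0) -> (19,0) [heading=0, draw]
FD 17: (19,0) -> (36,0) [heading=0, draw]
RT 90: heading 0 -> 270
PD: pen down
LT 90: heading 270 -> 0
LT 180: heading 0 -> 180
RT 45: heading 180 -> 135
Final: pos=(36,0), heading=135, 2 segment(s) drawn

Start position: (0, 0)
Final position: (36, 0)
Distance = 36; >= 1e-6 -> NOT closed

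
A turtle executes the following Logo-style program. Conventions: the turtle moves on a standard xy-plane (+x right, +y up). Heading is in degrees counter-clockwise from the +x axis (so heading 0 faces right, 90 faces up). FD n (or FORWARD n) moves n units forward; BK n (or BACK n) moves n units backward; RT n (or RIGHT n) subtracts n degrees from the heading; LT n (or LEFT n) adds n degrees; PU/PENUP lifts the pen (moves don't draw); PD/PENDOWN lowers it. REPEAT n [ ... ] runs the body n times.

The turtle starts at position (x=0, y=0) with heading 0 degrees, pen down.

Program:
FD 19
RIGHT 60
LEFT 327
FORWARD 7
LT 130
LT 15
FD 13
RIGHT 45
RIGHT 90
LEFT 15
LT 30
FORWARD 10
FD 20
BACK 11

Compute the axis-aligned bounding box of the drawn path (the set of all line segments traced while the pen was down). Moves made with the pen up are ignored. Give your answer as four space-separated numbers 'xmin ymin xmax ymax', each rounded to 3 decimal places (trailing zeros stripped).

Answer: 0 -15.216 50.278 3.254

Derivation:
Executing turtle program step by step:
Start: pos=(0,0), heading=0, pen down
FD 19: (0,0) -> (19,0) [heading=0, draw]
RT 60: heading 0 -> 300
LT 327: heading 300 -> 267
FD 7: (19,0) -> (18.634,-6.99) [heading=267, draw]
LT 130: heading 267 -> 37
LT 15: heading 37 -> 52
FD 13: (18.634,-6.99) -> (26.637,3.254) [heading=52, draw]
RT 45: heading 52 -> 7
RT 90: heading 7 -> 277
LT 15: heading 277 -> 292
LT 30: heading 292 -> 322
FD 10: (26.637,3.254) -> (34.517,-2.903) [heading=322, draw]
FD 20: (34.517,-2.903) -> (50.278,-15.216) [heading=322, draw]
BK 11: (50.278,-15.216) -> (41.609,-8.444) [heading=322, draw]
Final: pos=(41.609,-8.444), heading=322, 6 segment(s) drawn

Segment endpoints: x in {0, 18.634, 19, 26.637, 34.517, 41.609, 50.278}, y in {-15.216, -8.444, -6.99, -2.903, 0, 3.254}
xmin=0, ymin=-15.216, xmax=50.278, ymax=3.254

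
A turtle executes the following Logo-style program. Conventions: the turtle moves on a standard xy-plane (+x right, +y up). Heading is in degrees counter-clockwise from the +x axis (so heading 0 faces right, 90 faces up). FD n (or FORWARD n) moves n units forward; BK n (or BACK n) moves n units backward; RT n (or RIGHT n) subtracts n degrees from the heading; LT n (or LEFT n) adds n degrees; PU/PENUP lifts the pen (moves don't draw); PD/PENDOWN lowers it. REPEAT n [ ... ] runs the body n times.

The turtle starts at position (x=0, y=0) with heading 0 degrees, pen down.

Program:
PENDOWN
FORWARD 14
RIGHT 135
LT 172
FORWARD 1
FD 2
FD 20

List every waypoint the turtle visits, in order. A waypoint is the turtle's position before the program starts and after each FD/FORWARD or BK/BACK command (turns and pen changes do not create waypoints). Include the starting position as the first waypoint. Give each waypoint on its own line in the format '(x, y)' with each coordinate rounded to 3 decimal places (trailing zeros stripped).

Executing turtle program step by step:
Start: pos=(0,0), heading=0, pen down
PD: pen down
FD 14: (0,0) -> (14,0) [heading=0, draw]
RT 135: heading 0 -> 225
LT 172: heading 225 -> 37
FD 1: (14,0) -> (14.799,0.602) [heading=37, draw]
FD 2: (14.799,0.602) -> (16.396,1.805) [heading=37, draw]
FD 20: (16.396,1.805) -> (32.369,13.842) [heading=37, draw]
Final: pos=(32.369,13.842), heading=37, 4 segment(s) drawn
Waypoints (5 total):
(0, 0)
(14, 0)
(14.799, 0.602)
(16.396, 1.805)
(32.369, 13.842)

Answer: (0, 0)
(14, 0)
(14.799, 0.602)
(16.396, 1.805)
(32.369, 13.842)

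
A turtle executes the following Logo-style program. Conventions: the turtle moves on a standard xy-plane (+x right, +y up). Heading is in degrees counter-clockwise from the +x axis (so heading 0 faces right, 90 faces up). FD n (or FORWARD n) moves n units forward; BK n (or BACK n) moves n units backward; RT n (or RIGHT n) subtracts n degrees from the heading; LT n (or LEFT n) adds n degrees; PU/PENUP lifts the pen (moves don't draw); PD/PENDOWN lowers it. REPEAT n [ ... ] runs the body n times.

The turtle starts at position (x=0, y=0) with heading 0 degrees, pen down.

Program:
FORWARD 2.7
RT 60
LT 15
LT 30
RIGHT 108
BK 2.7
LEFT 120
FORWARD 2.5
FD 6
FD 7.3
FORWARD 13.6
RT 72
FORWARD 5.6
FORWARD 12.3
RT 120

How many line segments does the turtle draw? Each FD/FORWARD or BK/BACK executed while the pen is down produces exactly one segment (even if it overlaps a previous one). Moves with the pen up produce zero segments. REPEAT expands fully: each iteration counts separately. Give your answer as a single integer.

Answer: 8

Derivation:
Executing turtle program step by step:
Start: pos=(0,0), heading=0, pen down
FD 2.7: (0,0) -> (2.7,0) [heading=0, draw]
RT 60: heading 0 -> 300
LT 15: heading 300 -> 315
LT 30: heading 315 -> 345
RT 108: heading 345 -> 237
BK 2.7: (2.7,0) -> (4.171,2.264) [heading=237, draw]
LT 120: heading 237 -> 357
FD 2.5: (4.171,2.264) -> (6.667,2.134) [heading=357, draw]
FD 6: (6.667,2.134) -> (12.659,1.82) [heading=357, draw]
FD 7.3: (12.659,1.82) -> (19.949,1.438) [heading=357, draw]
FD 13.6: (19.949,1.438) -> (33.53,0.726) [heading=357, draw]
RT 72: heading 357 -> 285
FD 5.6: (33.53,0.726) -> (34.98,-4.683) [heading=285, draw]
FD 12.3: (34.98,-4.683) -> (38.163,-16.564) [heading=285, draw]
RT 120: heading 285 -> 165
Final: pos=(38.163,-16.564), heading=165, 8 segment(s) drawn
Segments drawn: 8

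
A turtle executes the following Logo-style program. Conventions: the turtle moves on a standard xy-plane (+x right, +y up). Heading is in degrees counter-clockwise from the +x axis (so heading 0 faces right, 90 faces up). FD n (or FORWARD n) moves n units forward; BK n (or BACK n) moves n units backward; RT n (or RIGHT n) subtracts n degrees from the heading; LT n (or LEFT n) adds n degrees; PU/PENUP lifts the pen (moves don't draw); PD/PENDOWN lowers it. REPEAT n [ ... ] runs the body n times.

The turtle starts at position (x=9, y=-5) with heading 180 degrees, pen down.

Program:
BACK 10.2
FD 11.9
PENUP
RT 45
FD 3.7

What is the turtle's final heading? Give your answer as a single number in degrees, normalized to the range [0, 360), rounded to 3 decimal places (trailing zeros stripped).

Executing turtle program step by step:
Start: pos=(9,-5), heading=180, pen down
BK 10.2: (9,-5) -> (19.2,-5) [heading=180, draw]
FD 11.9: (19.2,-5) -> (7.3,-5) [heading=180, draw]
PU: pen up
RT 45: heading 180 -> 135
FD 3.7: (7.3,-5) -> (4.684,-2.384) [heading=135, move]
Final: pos=(4.684,-2.384), heading=135, 2 segment(s) drawn

Answer: 135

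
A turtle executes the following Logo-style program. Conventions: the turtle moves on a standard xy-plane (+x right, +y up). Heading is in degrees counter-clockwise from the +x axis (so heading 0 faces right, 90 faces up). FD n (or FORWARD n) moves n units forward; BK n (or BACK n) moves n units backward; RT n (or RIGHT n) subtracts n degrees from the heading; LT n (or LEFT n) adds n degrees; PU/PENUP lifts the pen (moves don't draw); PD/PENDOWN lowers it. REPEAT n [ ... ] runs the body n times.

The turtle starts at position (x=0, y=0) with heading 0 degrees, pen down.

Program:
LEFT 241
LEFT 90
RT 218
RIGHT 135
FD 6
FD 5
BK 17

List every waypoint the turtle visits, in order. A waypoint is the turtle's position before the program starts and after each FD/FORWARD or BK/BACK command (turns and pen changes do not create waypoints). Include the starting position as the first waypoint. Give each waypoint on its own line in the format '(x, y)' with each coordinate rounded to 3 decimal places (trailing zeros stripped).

Executing turtle program step by step:
Start: pos=(0,0), heading=0, pen down
LT 241: heading 0 -> 241
LT 90: heading 241 -> 331
RT 218: heading 331 -> 113
RT 135: heading 113 -> 338
FD 6: (0,0) -> (5.563,-2.248) [heading=338, draw]
FD 5: (5.563,-2.248) -> (10.199,-4.121) [heading=338, draw]
BK 17: (10.199,-4.121) -> (-5.563,2.248) [heading=338, draw]
Final: pos=(-5.563,2.248), heading=338, 3 segment(s) drawn
Waypoints (4 total):
(0, 0)
(5.563, -2.248)
(10.199, -4.121)
(-5.563, 2.248)

Answer: (0, 0)
(5.563, -2.248)
(10.199, -4.121)
(-5.563, 2.248)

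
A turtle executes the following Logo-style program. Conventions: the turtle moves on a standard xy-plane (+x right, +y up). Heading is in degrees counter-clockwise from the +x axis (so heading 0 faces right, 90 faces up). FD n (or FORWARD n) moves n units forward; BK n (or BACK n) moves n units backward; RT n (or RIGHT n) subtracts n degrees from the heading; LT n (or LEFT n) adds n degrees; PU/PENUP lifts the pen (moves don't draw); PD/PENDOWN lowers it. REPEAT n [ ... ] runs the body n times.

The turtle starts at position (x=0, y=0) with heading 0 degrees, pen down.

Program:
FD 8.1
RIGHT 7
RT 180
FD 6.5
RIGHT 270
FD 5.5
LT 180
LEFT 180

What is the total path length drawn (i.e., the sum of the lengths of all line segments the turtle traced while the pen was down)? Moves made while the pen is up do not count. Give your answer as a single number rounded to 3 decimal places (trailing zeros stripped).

Answer: 20.1

Derivation:
Executing turtle program step by step:
Start: pos=(0,0), heading=0, pen down
FD 8.1: (0,0) -> (8.1,0) [heading=0, draw]
RT 7: heading 0 -> 353
RT 180: heading 353 -> 173
FD 6.5: (8.1,0) -> (1.648,0.792) [heading=173, draw]
RT 270: heading 173 -> 263
FD 5.5: (1.648,0.792) -> (0.978,-4.667) [heading=263, draw]
LT 180: heading 263 -> 83
LT 180: heading 83 -> 263
Final: pos=(0.978,-4.667), heading=263, 3 segment(s) drawn

Segment lengths:
  seg 1: (0,0) -> (8.1,0), length = 8.1
  seg 2: (8.1,0) -> (1.648,0.792), length = 6.5
  seg 3: (1.648,0.792) -> (0.978,-4.667), length = 5.5
Total = 20.1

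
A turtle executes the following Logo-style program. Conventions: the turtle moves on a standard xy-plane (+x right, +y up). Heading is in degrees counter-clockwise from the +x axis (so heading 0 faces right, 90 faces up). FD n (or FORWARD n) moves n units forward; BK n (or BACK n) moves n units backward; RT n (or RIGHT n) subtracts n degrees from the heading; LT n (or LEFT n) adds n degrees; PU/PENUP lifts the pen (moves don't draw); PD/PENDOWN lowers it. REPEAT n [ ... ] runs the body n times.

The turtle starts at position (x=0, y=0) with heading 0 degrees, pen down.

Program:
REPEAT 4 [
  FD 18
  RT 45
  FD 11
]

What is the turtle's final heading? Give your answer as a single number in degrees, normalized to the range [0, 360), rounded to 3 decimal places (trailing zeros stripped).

Answer: 180

Derivation:
Executing turtle program step by step:
Start: pos=(0,0), heading=0, pen down
REPEAT 4 [
  -- iteration 1/4 --
  FD 18: (0,0) -> (18,0) [heading=0, draw]
  RT 45: heading 0 -> 315
  FD 11: (18,0) -> (25.778,-7.778) [heading=315, draw]
  -- iteration 2/4 --
  FD 18: (25.778,-7.778) -> (38.506,-20.506) [heading=315, draw]
  RT 45: heading 315 -> 270
  FD 11: (38.506,-20.506) -> (38.506,-31.506) [heading=270, draw]
  -- iteration 3/4 --
  FD 18: (38.506,-31.506) -> (38.506,-49.506) [heading=270, draw]
  RT 45: heading 270 -> 225
  FD 11: (38.506,-49.506) -> (30.728,-57.284) [heading=225, draw]
  -- iteration 4/4 --
  FD 18: (30.728,-57.284) -> (18,-70.012) [heading=225, draw]
  RT 45: heading 225 -> 180
  FD 11: (18,-70.012) -> (7,-70.012) [heading=180, draw]
]
Final: pos=(7,-70.012), heading=180, 8 segment(s) drawn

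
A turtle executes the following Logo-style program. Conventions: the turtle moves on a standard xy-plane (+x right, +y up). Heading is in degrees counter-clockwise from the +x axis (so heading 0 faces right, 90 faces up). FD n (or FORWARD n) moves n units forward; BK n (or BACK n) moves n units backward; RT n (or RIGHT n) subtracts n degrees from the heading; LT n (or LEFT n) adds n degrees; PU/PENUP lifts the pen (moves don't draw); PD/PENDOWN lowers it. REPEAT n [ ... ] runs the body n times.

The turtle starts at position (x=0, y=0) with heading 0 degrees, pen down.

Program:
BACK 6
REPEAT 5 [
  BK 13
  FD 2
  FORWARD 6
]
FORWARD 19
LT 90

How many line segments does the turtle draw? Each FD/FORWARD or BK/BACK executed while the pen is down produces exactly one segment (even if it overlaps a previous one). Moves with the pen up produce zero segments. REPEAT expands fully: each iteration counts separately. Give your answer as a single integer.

Executing turtle program step by step:
Start: pos=(0,0), heading=0, pen down
BK 6: (0,0) -> (-6,0) [heading=0, draw]
REPEAT 5 [
  -- iteration 1/5 --
  BK 13: (-6,0) -> (-19,0) [heading=0, draw]
  FD 2: (-19,0) -> (-17,0) [heading=0, draw]
  FD 6: (-17,0) -> (-11,0) [heading=0, draw]
  -- iteration 2/5 --
  BK 13: (-11,0) -> (-24,0) [heading=0, draw]
  FD 2: (-24,0) -> (-22,0) [heading=0, draw]
  FD 6: (-22,0) -> (-16,0) [heading=0, draw]
  -- iteration 3/5 --
  BK 13: (-16,0) -> (-29,0) [heading=0, draw]
  FD 2: (-29,0) -> (-27,0) [heading=0, draw]
  FD 6: (-27,0) -> (-21,0) [heading=0, draw]
  -- iteration 4/5 --
  BK 13: (-21,0) -> (-34,0) [heading=0, draw]
  FD 2: (-34,0) -> (-32,0) [heading=0, draw]
  FD 6: (-32,0) -> (-26,0) [heading=0, draw]
  -- iteration 5/5 --
  BK 13: (-26,0) -> (-39,0) [heading=0, draw]
  FD 2: (-39,0) -> (-37,0) [heading=0, draw]
  FD 6: (-37,0) -> (-31,0) [heading=0, draw]
]
FD 19: (-31,0) -> (-12,0) [heading=0, draw]
LT 90: heading 0 -> 90
Final: pos=(-12,0), heading=90, 17 segment(s) drawn
Segments drawn: 17

Answer: 17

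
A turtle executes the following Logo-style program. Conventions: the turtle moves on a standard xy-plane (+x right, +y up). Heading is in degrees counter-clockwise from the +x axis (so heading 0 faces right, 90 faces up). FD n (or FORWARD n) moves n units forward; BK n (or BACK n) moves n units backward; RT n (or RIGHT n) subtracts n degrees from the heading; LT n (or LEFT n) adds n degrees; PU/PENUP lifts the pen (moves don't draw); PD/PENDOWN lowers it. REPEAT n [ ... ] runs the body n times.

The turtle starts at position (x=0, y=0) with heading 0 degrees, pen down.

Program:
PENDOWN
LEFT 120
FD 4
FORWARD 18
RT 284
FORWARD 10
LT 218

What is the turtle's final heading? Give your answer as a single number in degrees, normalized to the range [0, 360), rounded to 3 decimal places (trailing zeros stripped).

Answer: 54

Derivation:
Executing turtle program step by step:
Start: pos=(0,0), heading=0, pen down
PD: pen down
LT 120: heading 0 -> 120
FD 4: (0,0) -> (-2,3.464) [heading=120, draw]
FD 18: (-2,3.464) -> (-11,19.053) [heading=120, draw]
RT 284: heading 120 -> 196
FD 10: (-11,19.053) -> (-20.613,16.296) [heading=196, draw]
LT 218: heading 196 -> 54
Final: pos=(-20.613,16.296), heading=54, 3 segment(s) drawn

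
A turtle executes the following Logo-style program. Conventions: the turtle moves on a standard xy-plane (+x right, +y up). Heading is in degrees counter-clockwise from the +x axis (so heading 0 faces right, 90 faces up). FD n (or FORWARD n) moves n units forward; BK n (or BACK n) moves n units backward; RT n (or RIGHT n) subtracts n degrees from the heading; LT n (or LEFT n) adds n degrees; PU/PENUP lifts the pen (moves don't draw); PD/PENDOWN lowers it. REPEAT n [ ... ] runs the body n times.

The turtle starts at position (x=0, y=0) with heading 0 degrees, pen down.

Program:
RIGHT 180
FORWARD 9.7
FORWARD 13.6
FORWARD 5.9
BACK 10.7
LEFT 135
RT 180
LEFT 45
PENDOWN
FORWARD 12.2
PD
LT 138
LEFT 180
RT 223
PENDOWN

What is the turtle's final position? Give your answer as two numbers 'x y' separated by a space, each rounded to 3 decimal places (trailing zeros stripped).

Executing turtle program step by step:
Start: pos=(0,0), heading=0, pen down
RT 180: heading 0 -> 180
FD 9.7: (0,0) -> (-9.7,0) [heading=180, draw]
FD 13.6: (-9.7,0) -> (-23.3,0) [heading=180, draw]
FD 5.9: (-23.3,0) -> (-29.2,0) [heading=180, draw]
BK 10.7: (-29.2,0) -> (-18.5,0) [heading=180, draw]
LT 135: heading 180 -> 315
RT 180: heading 315 -> 135
LT 45: heading 135 -> 180
PD: pen down
FD 12.2: (-18.5,0) -> (-30.7,0) [heading=180, draw]
PD: pen down
LT 138: heading 180 -> 318
LT 180: heading 318 -> 138
RT 223: heading 138 -> 275
PD: pen down
Final: pos=(-30.7,0), heading=275, 5 segment(s) drawn

Answer: -30.7 0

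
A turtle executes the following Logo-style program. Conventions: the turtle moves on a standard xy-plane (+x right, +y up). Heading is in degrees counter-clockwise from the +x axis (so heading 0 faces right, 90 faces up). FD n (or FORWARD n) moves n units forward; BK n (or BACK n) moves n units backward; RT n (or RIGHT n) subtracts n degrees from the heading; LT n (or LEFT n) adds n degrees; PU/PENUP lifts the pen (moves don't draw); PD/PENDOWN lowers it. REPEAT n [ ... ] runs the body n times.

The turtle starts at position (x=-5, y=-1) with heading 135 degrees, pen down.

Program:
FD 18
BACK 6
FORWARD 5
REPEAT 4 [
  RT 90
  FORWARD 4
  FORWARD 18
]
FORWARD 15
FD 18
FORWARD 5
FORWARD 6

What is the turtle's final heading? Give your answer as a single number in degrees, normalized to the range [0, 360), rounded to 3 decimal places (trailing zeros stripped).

Executing turtle program step by step:
Start: pos=(-5,-1), heading=135, pen down
FD 18: (-5,-1) -> (-17.728,11.728) [heading=135, draw]
BK 6: (-17.728,11.728) -> (-13.485,7.485) [heading=135, draw]
FD 5: (-13.485,7.485) -> (-17.021,11.021) [heading=135, draw]
REPEAT 4 [
  -- iteration 1/4 --
  RT 90: heading 135 -> 45
  FD 4: (-17.021,11.021) -> (-14.192,13.849) [heading=45, draw]
  FD 18: (-14.192,13.849) -> (-1.464,26.577) [heading=45, draw]
  -- iteration 2/4 --
  RT 90: heading 45 -> 315
  FD 4: (-1.464,26.577) -> (1.364,23.749) [heading=315, draw]
  FD 18: (1.364,23.749) -> (14.092,11.021) [heading=315, draw]
  -- iteration 3/4 --
  RT 90: heading 315 -> 225
  FD 4: (14.092,11.021) -> (11.263,8.192) [heading=225, draw]
  FD 18: (11.263,8.192) -> (-1.464,-4.536) [heading=225, draw]
  -- iteration 4/4 --
  RT 90: heading 225 -> 135
  FD 4: (-1.464,-4.536) -> (-4.293,-1.707) [heading=135, draw]
  FD 18: (-4.293,-1.707) -> (-17.021,11.021) [heading=135, draw]
]
FD 15: (-17.021,11.021) -> (-27.627,21.627) [heading=135, draw]
FD 18: (-27.627,21.627) -> (-40.355,34.355) [heading=135, draw]
FD 5: (-40.355,34.355) -> (-43.891,37.891) [heading=135, draw]
FD 6: (-43.891,37.891) -> (-48.134,42.134) [heading=135, draw]
Final: pos=(-48.134,42.134), heading=135, 15 segment(s) drawn

Answer: 135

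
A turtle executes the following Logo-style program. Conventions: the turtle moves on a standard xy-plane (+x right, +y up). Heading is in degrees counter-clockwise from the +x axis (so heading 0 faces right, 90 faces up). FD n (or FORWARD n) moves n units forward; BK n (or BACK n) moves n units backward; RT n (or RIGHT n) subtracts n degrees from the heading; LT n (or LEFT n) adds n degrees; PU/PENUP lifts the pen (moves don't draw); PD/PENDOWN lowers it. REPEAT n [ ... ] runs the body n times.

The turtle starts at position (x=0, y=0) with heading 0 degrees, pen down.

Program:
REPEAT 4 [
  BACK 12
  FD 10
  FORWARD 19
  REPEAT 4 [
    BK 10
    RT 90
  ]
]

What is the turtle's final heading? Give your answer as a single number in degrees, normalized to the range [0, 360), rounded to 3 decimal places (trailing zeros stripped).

Executing turtle program step by step:
Start: pos=(0,0), heading=0, pen down
REPEAT 4 [
  -- iteration 1/4 --
  BK 12: (0,0) -> (-12,0) [heading=0, draw]
  FD 10: (-12,0) -> (-2,0) [heading=0, draw]
  FD 19: (-2,0) -> (17,0) [heading=0, draw]
  REPEAT 4 [
    -- iteration 1/4 --
    BK 10: (17,0) -> (7,0) [heading=0, draw]
    RT 90: heading 0 -> 270
    -- iteration 2/4 --
    BK 10: (7,0) -> (7,10) [heading=270, draw]
    RT 90: heading 270 -> 180
    -- iteration 3/4 --
    BK 10: (7,10) -> (17,10) [heading=180, draw]
    RT 90: heading 180 -> 90
    -- iteration 4/4 --
    BK 10: (17,10) -> (17,0) [heading=90, draw]
    RT 90: heading 90 -> 0
  ]
  -- iteration 2/4 --
  BK 12: (17,0) -> (5,0) [heading=0, draw]
  FD 10: (5,0) -> (15,0) [heading=0, draw]
  FD 19: (15,0) -> (34,0) [heading=0, draw]
  REPEAT 4 [
    -- iteration 1/4 --
    BK 10: (34,0) -> (24,0) [heading=0, draw]
    RT 90: heading 0 -> 270
    -- iteration 2/4 --
    BK 10: (24,0) -> (24,10) [heading=270, draw]
    RT 90: heading 270 -> 180
    -- iteration 3/4 --
    BK 10: (24,10) -> (34,10) [heading=180, draw]
    RT 90: heading 180 -> 90
    -- iteration 4/4 --
    BK 10: (34,10) -> (34,0) [heading=90, draw]
    RT 90: heading 90 -> 0
  ]
  -- iteration 3/4 --
  BK 12: (34,0) -> (22,0) [heading=0, draw]
  FD 10: (22,0) -> (32,0) [heading=0, draw]
  FD 19: (32,0) -> (51,0) [heading=0, draw]
  REPEAT 4 [
    -- iteration 1/4 --
    BK 10: (51,0) -> (41,0) [heading=0, draw]
    RT 90: heading 0 -> 270
    -- iteration 2/4 --
    BK 10: (41,0) -> (41,10) [heading=270, draw]
    RT 90: heading 270 -> 180
    -- iteration 3/4 --
    BK 10: (41,10) -> (51,10) [heading=180, draw]
    RT 90: heading 180 -> 90
    -- iteration 4/4 --
    BK 10: (51,10) -> (51,0) [heading=90, draw]
    RT 90: heading 90 -> 0
  ]
  -- iteration 4/4 --
  BK 12: (51,0) -> (39,0) [heading=0, draw]
  FD 10: (39,0) -> (49,0) [heading=0, draw]
  FD 19: (49,0) -> (68,0) [heading=0, draw]
  REPEAT 4 [
    -- iteration 1/4 --
    BK 10: (68,0) -> (58,0) [heading=0, draw]
    RT 90: heading 0 -> 270
    -- iteration 2/4 --
    BK 10: (58,0) -> (58,10) [heading=270, draw]
    RT 90: heading 270 -> 180
    -- iteration 3/4 --
    BK 10: (58,10) -> (68,10) [heading=180, draw]
    RT 90: heading 180 -> 90
    -- iteration 4/4 --
    BK 10: (68,10) -> (68,0) [heading=90, draw]
    RT 90: heading 90 -> 0
  ]
]
Final: pos=(68,0), heading=0, 28 segment(s) drawn

Answer: 0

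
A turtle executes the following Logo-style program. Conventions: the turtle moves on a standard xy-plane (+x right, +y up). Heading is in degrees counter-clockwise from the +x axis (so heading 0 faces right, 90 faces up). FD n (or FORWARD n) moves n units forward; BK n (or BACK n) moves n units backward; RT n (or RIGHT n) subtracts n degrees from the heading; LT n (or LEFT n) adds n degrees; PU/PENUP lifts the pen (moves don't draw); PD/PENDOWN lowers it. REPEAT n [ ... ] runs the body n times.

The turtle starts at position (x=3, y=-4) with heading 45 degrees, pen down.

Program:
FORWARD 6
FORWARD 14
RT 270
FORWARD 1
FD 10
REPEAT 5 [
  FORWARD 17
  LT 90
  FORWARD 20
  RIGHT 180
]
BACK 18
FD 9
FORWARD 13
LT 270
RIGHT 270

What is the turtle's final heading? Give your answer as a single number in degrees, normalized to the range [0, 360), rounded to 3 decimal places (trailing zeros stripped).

Executing turtle program step by step:
Start: pos=(3,-4), heading=45, pen down
FD 6: (3,-4) -> (7.243,0.243) [heading=45, draw]
FD 14: (7.243,0.243) -> (17.142,10.142) [heading=45, draw]
RT 270: heading 45 -> 135
FD 1: (17.142,10.142) -> (16.435,10.849) [heading=135, draw]
FD 10: (16.435,10.849) -> (9.364,17.92) [heading=135, draw]
REPEAT 5 [
  -- iteration 1/5 --
  FD 17: (9.364,17.92) -> (-2.657,29.941) [heading=135, draw]
  LT 90: heading 135 -> 225
  FD 20: (-2.657,29.941) -> (-16.799,15.799) [heading=225, draw]
  RT 180: heading 225 -> 45
  -- iteration 2/5 --
  FD 17: (-16.799,15.799) -> (-4.778,27.82) [heading=45, draw]
  LT 90: heading 45 -> 135
  FD 20: (-4.778,27.82) -> (-18.92,41.962) [heading=135, draw]
  RT 180: heading 135 -> 315
  -- iteration 3/5 --
  FD 17: (-18.92,41.962) -> (-6.899,29.941) [heading=315, draw]
  LT 90: heading 315 -> 45
  FD 20: (-6.899,29.941) -> (7.243,44.083) [heading=45, draw]
  RT 180: heading 45 -> 225
  -- iteration 4/5 --
  FD 17: (7.243,44.083) -> (-4.778,32.062) [heading=225, draw]
  LT 90: heading 225 -> 315
  FD 20: (-4.778,32.062) -> (9.364,17.92) [heading=315, draw]
  RT 180: heading 315 -> 135
  -- iteration 5/5 --
  FD 17: (9.364,17.92) -> (-2.657,29.941) [heading=135, draw]
  LT 90: heading 135 -> 225
  FD 20: (-2.657,29.941) -> (-16.799,15.799) [heading=225, draw]
  RT 180: heading 225 -> 45
]
BK 18: (-16.799,15.799) -> (-29.527,3.071) [heading=45, draw]
FD 9: (-29.527,3.071) -> (-23.163,9.435) [heading=45, draw]
FD 13: (-23.163,9.435) -> (-13.971,18.627) [heading=45, draw]
LT 270: heading 45 -> 315
RT 270: heading 315 -> 45
Final: pos=(-13.971,18.627), heading=45, 17 segment(s) drawn

Answer: 45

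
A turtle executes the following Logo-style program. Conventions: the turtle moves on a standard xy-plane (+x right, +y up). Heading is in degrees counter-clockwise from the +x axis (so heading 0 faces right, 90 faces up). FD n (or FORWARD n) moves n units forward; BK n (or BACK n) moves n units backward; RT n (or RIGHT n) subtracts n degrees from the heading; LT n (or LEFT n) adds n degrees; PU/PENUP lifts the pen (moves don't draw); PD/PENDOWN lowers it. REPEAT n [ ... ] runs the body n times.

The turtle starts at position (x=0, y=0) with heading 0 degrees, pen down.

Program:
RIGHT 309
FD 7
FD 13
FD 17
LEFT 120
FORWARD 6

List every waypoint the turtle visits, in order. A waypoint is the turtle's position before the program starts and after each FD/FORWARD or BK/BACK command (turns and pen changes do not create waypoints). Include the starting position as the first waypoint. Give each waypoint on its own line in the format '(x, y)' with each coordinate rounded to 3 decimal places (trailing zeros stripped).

Answer: (0, 0)
(4.405, 5.44)
(12.586, 15.543)
(23.285, 28.754)
(17.359, 29.693)

Derivation:
Executing turtle program step by step:
Start: pos=(0,0), heading=0, pen down
RT 309: heading 0 -> 51
FD 7: (0,0) -> (4.405,5.44) [heading=51, draw]
FD 13: (4.405,5.44) -> (12.586,15.543) [heading=51, draw]
FD 17: (12.586,15.543) -> (23.285,28.754) [heading=51, draw]
LT 120: heading 51 -> 171
FD 6: (23.285,28.754) -> (17.359,29.693) [heading=171, draw]
Final: pos=(17.359,29.693), heading=171, 4 segment(s) drawn
Waypoints (5 total):
(0, 0)
(4.405, 5.44)
(12.586, 15.543)
(23.285, 28.754)
(17.359, 29.693)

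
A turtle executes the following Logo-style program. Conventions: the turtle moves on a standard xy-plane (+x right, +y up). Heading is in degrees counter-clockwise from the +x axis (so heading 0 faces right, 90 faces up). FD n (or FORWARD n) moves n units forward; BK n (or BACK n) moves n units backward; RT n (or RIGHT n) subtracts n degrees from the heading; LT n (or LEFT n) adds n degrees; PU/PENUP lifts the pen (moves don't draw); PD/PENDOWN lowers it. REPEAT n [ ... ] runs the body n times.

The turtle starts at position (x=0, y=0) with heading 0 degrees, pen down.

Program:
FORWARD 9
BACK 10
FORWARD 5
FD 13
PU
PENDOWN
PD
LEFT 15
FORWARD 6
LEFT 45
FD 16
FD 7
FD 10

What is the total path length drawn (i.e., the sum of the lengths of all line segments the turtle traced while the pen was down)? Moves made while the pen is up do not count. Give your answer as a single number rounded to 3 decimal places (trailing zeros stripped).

Executing turtle program step by step:
Start: pos=(0,0), heading=0, pen down
FD 9: (0,0) -> (9,0) [heading=0, draw]
BK 10: (9,0) -> (-1,0) [heading=0, draw]
FD 5: (-1,0) -> (4,0) [heading=0, draw]
FD 13: (4,0) -> (17,0) [heading=0, draw]
PU: pen up
PD: pen down
PD: pen down
LT 15: heading 0 -> 15
FD 6: (17,0) -> (22.796,1.553) [heading=15, draw]
LT 45: heading 15 -> 60
FD 16: (22.796,1.553) -> (30.796,15.409) [heading=60, draw]
FD 7: (30.796,15.409) -> (34.296,21.471) [heading=60, draw]
FD 10: (34.296,21.471) -> (39.296,30.132) [heading=60, draw]
Final: pos=(39.296,30.132), heading=60, 8 segment(s) drawn

Segment lengths:
  seg 1: (0,0) -> (9,0), length = 9
  seg 2: (9,0) -> (-1,0), length = 10
  seg 3: (-1,0) -> (4,0), length = 5
  seg 4: (4,0) -> (17,0), length = 13
  seg 5: (17,0) -> (22.796,1.553), length = 6
  seg 6: (22.796,1.553) -> (30.796,15.409), length = 16
  seg 7: (30.796,15.409) -> (34.296,21.471), length = 7
  seg 8: (34.296,21.471) -> (39.296,30.132), length = 10
Total = 76

Answer: 76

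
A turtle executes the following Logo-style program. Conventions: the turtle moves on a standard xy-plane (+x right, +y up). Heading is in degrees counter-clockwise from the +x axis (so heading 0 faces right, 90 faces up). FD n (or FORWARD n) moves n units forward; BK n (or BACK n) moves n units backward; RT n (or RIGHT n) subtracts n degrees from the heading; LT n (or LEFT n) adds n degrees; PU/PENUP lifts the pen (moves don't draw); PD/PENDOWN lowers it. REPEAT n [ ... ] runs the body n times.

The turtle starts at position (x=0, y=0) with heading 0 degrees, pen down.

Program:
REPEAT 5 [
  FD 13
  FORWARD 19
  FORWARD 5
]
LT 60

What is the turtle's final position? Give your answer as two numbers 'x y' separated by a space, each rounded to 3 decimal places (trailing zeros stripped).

Answer: 185 0

Derivation:
Executing turtle program step by step:
Start: pos=(0,0), heading=0, pen down
REPEAT 5 [
  -- iteration 1/5 --
  FD 13: (0,0) -> (13,0) [heading=0, draw]
  FD 19: (13,0) -> (32,0) [heading=0, draw]
  FD 5: (32,0) -> (37,0) [heading=0, draw]
  -- iteration 2/5 --
  FD 13: (37,0) -> (50,0) [heading=0, draw]
  FD 19: (50,0) -> (69,0) [heading=0, draw]
  FD 5: (69,0) -> (74,0) [heading=0, draw]
  -- iteration 3/5 --
  FD 13: (74,0) -> (87,0) [heading=0, draw]
  FD 19: (87,0) -> (106,0) [heading=0, draw]
  FD 5: (106,0) -> (111,0) [heading=0, draw]
  -- iteration 4/5 --
  FD 13: (111,0) -> (124,0) [heading=0, draw]
  FD 19: (124,0) -> (143,0) [heading=0, draw]
  FD 5: (143,0) -> (148,0) [heading=0, draw]
  -- iteration 5/5 --
  FD 13: (148,0) -> (161,0) [heading=0, draw]
  FD 19: (161,0) -> (180,0) [heading=0, draw]
  FD 5: (180,0) -> (185,0) [heading=0, draw]
]
LT 60: heading 0 -> 60
Final: pos=(185,0), heading=60, 15 segment(s) drawn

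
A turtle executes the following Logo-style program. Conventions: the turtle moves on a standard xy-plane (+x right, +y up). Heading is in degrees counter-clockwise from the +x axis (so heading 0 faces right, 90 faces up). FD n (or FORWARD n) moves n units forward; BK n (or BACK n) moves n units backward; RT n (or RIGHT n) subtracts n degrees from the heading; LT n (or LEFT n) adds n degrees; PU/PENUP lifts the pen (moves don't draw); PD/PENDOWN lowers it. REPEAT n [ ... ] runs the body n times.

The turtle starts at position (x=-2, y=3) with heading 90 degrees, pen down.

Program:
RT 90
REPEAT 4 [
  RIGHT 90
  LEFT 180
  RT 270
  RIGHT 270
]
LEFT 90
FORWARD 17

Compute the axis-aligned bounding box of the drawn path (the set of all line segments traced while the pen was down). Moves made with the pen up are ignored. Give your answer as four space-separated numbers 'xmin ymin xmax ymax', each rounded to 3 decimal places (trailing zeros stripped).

Answer: -2 3 -2 20

Derivation:
Executing turtle program step by step:
Start: pos=(-2,3), heading=90, pen down
RT 90: heading 90 -> 0
REPEAT 4 [
  -- iteration 1/4 --
  RT 90: heading 0 -> 270
  LT 180: heading 270 -> 90
  RT 270: heading 90 -> 180
  RT 270: heading 180 -> 270
  -- iteration 2/4 --
  RT 90: heading 270 -> 180
  LT 180: heading 180 -> 0
  RT 270: heading 0 -> 90
  RT 270: heading 90 -> 180
  -- iteration 3/4 --
  RT 90: heading 180 -> 90
  LT 180: heading 90 -> 270
  RT 270: heading 270 -> 0
  RT 270: heading 0 -> 90
  -- iteration 4/4 --
  RT 90: heading 90 -> 0
  LT 180: heading 0 -> 180
  RT 270: heading 180 -> 270
  RT 270: heading 270 -> 0
]
LT 90: heading 0 -> 90
FD 17: (-2,3) -> (-2,20) [heading=90, draw]
Final: pos=(-2,20), heading=90, 1 segment(s) drawn

Segment endpoints: x in {-2, -2}, y in {3, 20}
xmin=-2, ymin=3, xmax=-2, ymax=20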